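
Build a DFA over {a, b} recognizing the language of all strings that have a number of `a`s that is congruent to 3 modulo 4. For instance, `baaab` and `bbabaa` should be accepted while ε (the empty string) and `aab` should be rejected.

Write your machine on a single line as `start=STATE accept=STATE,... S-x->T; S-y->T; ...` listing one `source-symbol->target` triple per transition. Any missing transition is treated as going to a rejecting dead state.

start=S0; accept=S3; S0-a->S1; S0-b->S0; S1-a->S2; S1-b->S1; S2-a->S3; S2-b->S2; S3-a->S0; S3-b->S3

The only thing that matters is how many `a`s have appeared, reduced mod 4. Use one state per residue: S0 for 0, …, S3 for 3. Reading `a` moves to the next residue; anything else stays put. S3 is accepting.
4 states suffice.
        a   b  
>  S0   S1  S0 
   S1   S2  S1 
   S2   S3  S2 
 * S3   S0  S3 
(> = start, * = accepting)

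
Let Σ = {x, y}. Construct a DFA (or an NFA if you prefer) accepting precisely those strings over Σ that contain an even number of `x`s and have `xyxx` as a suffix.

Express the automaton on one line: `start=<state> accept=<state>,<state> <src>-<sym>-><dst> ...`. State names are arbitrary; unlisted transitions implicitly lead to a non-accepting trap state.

start=s0 accept=s5 s0-x->s1 s0-y->s0 s1-x->s2 s1-y->s1 s2-x->s1 s2-y->s3 s3-x->s4 s3-y->s0 s4-x->s5 s4-y->s1 s5-x->s1 s5-y->s3

Build one automaton per condition and run them in lockstep. The first has 2 states tracking the count of `x`s modulo 2; the second has 5 states tracking how much of the suffix `xyxx` has currently been matched. A product state is a pair (one from each), accepting exactly when both do. Equivalent product states are then merged.
        x   y  
>  s0   s1  s0 
   s1   s2  s1 
   s2   s1  s3 
   s3   s4  s0 
   s4   s5  s1 
 * s5   s1  s3 
(> = start, * = accepting)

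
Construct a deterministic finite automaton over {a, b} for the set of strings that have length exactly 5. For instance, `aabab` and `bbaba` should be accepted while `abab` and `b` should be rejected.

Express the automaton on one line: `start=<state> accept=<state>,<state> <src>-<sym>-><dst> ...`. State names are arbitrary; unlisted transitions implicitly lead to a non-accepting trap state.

start=q0 accept=q5 q0-a->q1 q0-b->q1 q1-a->q2 q1-b->q2 q2-a->q3 q2-b->q3 q3-a->q4 q3-b->q4 q4-a->q5 q4-b->q5 q5-a->q6 q5-b->q6 q6-a->q6 q6-b->q6

We only need to distinguish lengths 0, 1, …, 5, and '>5'. Chain q0 → q1 → q2 → q3 → q4 → q5 → q6 on every symbol, with q6 looping. Accepting states: {q5}.
A 7-state machine:
        a   b  
>  q0   q1  q1 
   q1   q2  q2 
   q2   q3  q3 
   q3   q4  q4 
   q4   q5  q5 
 * q5   q6  q6 
   q6   q6  q6 
(> = start, * = accepting)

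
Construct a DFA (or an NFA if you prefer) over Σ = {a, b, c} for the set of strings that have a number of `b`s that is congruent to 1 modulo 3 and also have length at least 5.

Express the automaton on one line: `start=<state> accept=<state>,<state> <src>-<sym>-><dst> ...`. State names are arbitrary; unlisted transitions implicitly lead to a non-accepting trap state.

Run two small machines in parallel and take their product. The first has 3 states tracking the count of `b`s modulo 3; the second has 7 states tracking the input length, saturating at 6. A product state is a pair (one from each), accepting exactly when both do.
          a    b    c  
>  S0     S1   S2   S1 
   S1     S3   S4   S3 
   S2     S4   S5   S4 
   S3     S6   S7   S6 
   S4     S7   S8   S7 
   S5     S8   S6   S8 
   S6     S9  S10   S9 
   S7    S10  S11  S10 
   S8    S11   S9  S11 
   S9    S12  S13  S12 
   S10   S13  S14  S13 
   S11   S14  S12  S14 
   S12   S15  S16  S15 
 * S13   S16  S17  S16 
   S14   S17  S15  S17 
   S15   S15  S16  S15 
 * S16   S16  S17  S16 
   S17   S17  S15  S17 
(> = start, * = accepting)

start=S0 accept=S13,S16 S0-a->S1 S0-b->S2 S0-c->S1 S1-a->S3 S1-b->S4 S1-c->S3 S2-a->S4 S2-b->S5 S2-c->S4 S3-a->S6 S3-b->S7 S3-c->S6 S4-a->S7 S4-b->S8 S4-c->S7 S5-a->S8 S5-b->S6 S5-c->S8 S6-a->S9 S6-b->S10 S6-c->S9 S7-a->S10 S7-b->S11 S7-c->S10 S8-a->S11 S8-b->S9 S8-c->S11 S9-a->S12 S9-b->S13 S9-c->S12 S10-a->S13 S10-b->S14 S10-c->S13 S11-a->S14 S11-b->S12 S11-c->S14 S12-a->S15 S12-b->S16 S12-c->S15 S13-a->S16 S13-b->S17 S13-c->S16 S14-a->S17 S14-b->S15 S14-c->S17 S15-a->S15 S15-b->S16 S15-c->S15 S16-a->S16 S16-b->S17 S16-c->S16 S17-a->S17 S17-b->S15 S17-c->S17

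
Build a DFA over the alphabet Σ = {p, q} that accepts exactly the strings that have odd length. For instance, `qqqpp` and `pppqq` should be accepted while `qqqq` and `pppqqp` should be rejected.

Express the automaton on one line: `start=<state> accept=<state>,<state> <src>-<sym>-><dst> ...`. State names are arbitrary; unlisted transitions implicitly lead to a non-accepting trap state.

Only the length mod 2 matters, so use a 2-cycle: from any state, every input symbol moves to the next state, wrapping B back to A. Mark B accepting.
With 2 states:
       p  q 
>  A   B  B 
 * B   A  A 
(> = start, * = accepting)

start=A accept=B A-p->B A-q->B B-p->A B-q->A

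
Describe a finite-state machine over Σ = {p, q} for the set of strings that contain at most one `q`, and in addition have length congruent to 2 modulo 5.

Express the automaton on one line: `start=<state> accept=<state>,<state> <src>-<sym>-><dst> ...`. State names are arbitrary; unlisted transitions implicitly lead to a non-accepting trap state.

Build one automaton per condition and run them in lockstep. The first has 3 states tracking the count of `q`s, saturating at 2; the second has 5 states tracking the input length modulo 5. A product state is a pair (one from each), accepting exactly when both do.
With 15 states:
          p    q  
>  s0     s1   s2 
   s1     s3   s4 
   s2     s4   s5 
 * s3     s6   s7 
 * s4     s7   s8 
   s5     s8   s8 
   s6     s9  s10 
   s7    s10  s11 
   s8    s11  s11 
   s9     s0  s12 
   s10   s12  s13 
   s11   s13  s13 
   s12    s2  s14 
   s13   s14  s14 
   s14    s5   s5 
(> = start, * = accepting)

start=s0 accept=s3,s4 s0-p->s1 s0-q->s2 s1-p->s3 s1-q->s4 s2-p->s4 s2-q->s5 s3-p->s6 s3-q->s7 s4-p->s7 s4-q->s8 s5-p->s8 s5-q->s8 s6-p->s9 s6-q->s10 s7-p->s10 s7-q->s11 s8-p->s11 s8-q->s11 s9-p->s0 s9-q->s12 s10-p->s12 s10-q->s13 s11-p->s13 s11-q->s13 s12-p->s2 s12-q->s14 s13-p->s14 s13-q->s14 s14-p->s5 s14-q->s5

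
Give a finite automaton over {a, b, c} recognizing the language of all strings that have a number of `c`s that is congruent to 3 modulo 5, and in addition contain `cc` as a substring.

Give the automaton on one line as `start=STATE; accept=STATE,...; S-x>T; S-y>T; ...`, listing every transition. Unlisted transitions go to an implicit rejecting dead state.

Build one automaton per condition and run them in lockstep. One (5 states) tracks the count of `c`s modulo 5; the other (3 states) tracks whether and how much of `cc` has been seen. Each combined state is a pair, one component from each; accept when both components accept.
15 states suffice.
          a    b    c  
>  S0     S0   S0   S1 
   S1     S2   S2   S3 
   S2     S2   S2   S4 
   S3     S3   S3   S5 
   S4     S6   S6   S5 
 * S5     S5   S5   S7 
   S6     S6   S6   S8 
   S7     S7   S7   S9 
   S8    S10  S10   S7 
   S9     S9   S9  S11 
   S10   S10  S10  S12 
   S11   S11  S11   S3 
   S12   S13  S13   S9 
   S13   S13  S13  S14 
   S14    S0   S0  S11 
(> = start, * = accepting)

start=S0; accept=S5; S0-a>S0; S0-b>S0; S0-c>S1; S1-a>S2; S1-b>S2; S1-c>S3; S2-a>S2; S2-b>S2; S2-c>S4; S3-a>S3; S3-b>S3; S3-c>S5; S4-a>S6; S4-b>S6; S4-c>S5; S5-a>S5; S5-b>S5; S5-c>S7; S6-a>S6; S6-b>S6; S6-c>S8; S7-a>S7; S7-b>S7; S7-c>S9; S8-a>S10; S8-b>S10; S8-c>S7; S9-a>S9; S9-b>S9; S9-c>S11; S10-a>S10; S10-b>S10; S10-c>S12; S11-a>S11; S11-b>S11; S11-c>S3; S12-a>S13; S12-b>S13; S12-c>S9; S13-a>S13; S13-b>S13; S13-c>S14; S14-a>S0; S14-b>S0; S14-c>S11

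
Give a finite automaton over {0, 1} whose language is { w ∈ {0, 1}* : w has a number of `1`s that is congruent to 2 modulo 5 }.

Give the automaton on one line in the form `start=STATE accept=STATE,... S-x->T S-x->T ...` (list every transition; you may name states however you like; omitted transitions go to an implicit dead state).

start=q0 accept=q2 q0-0->q0 q0-1->q1 q1-0->q1 q1-1->q2 q2-0->q2 q2-1->q3 q3-0->q3 q3-1->q4 q4-0->q4 q4-1->q0

The only thing that matters is how many `1`s have appeared, reduced mod 5. Use one state per residue: q0 for 0, …, q4 for 4. Reading `1` moves to the next residue; anything else stays put. q2 is accepting.
        0   1  
>  q0   q0  q1 
   q1   q1  q2 
 * q2   q2  q3 
   q3   q3  q4 
   q4   q4  q0 
(> = start, * = accepting)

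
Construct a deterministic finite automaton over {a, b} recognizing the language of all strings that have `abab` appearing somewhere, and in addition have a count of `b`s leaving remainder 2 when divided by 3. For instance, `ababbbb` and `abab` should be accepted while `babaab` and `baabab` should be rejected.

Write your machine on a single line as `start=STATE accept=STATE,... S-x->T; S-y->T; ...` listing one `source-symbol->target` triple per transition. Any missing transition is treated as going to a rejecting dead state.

start=q0; accept=q9; q0-a->q1; q0-b->q2; q1-a->q1; q1-b->q3; q2-a->q4; q2-b->q5; q3-a->q6; q3-b->q5; q4-a->q4; q4-b->q7; q5-a->q8; q5-b->q0; q6-a->q4; q6-b->q9; q7-a->q10; q7-b->q0; q8-a->q8; q8-b->q11; q9-a->q9; q9-b->q12; q10-a->q8; q10-b->q12; q11-a->q13; q11-b->q2; q12-a->q12; q12-b->q14; q13-a->q1; q13-b->q14; q14-a->q14; q14-b->q9

Run two small machines in parallel and take their product. One (5 states) tracks whether and how much of `abab` has been seen; the other (3 states) tracks the count of `b`s modulo 3. Each combined state is a pair, one component from each; accept when both components accept.
A 15-state machine:
          a    b  
>  q0     q1   q2 
   q1     q1   q3 
   q2     q4   q5 
   q3     q6   q5 
   q4     q4   q7 
   q5     q8   q0 
   q6     q4   q9 
   q7    q10   q0 
   q8     q8  q11 
 * q9     q9  q12 
   q10    q8  q12 
   q11   q13   q2 
   q12   q12  q14 
   q13    q1  q14 
   q14   q14   q9 
(> = start, * = accepting)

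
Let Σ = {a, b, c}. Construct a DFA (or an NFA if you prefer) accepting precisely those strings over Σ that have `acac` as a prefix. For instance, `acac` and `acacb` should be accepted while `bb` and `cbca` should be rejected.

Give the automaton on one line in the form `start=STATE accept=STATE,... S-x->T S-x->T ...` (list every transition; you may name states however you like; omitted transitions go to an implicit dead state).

start=s0 accept=s4 s0-a->s1 s0-b->s5 s0-c->s5 s1-a->s5 s1-b->s5 s1-c->s2 s2-a->s3 s2-b->s5 s2-c->s5 s3-a->s5 s3-b->s5 s3-c->s4 s4-a->s4 s4-b->s4 s4-c->s4 s5-a->s5 s5-b->s5 s5-c->s5

Check the first 4 symbols one by one: s0 through s3 record how many have matched `acac` so far; any wrong symbol goes to the dead state s5. After all 4 match we enter the accepting sink s4.
With 6 states:
        a   b   c  
>  s0   s1  s5  s5 
   s1   s5  s5  s2 
   s2   s3  s5  s5 
   s3   s5  s5  s4 
 * s4   s4  s4  s4 
   s5   s5  s5  s5 
(> = start, * = accepting)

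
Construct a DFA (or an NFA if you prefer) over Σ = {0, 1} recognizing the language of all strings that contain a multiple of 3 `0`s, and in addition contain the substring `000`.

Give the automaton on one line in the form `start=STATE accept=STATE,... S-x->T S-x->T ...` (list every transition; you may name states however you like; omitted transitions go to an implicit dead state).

Handle the two conditions separately and then intersect. One (3 states) tracks the count of `0`s modulo 3; the other (4 states) tracks whether and how much of `000` has been seen. Each combined state is a pair, one component from each; accept when both components accept.
A 12-state machine:
          0    1  
>  S0     S1   S0 
   S1     S2   S3 
   S2     S4   S5 
   S3     S6   S3 
 * S4     S7   S4 
   S5     S8   S5 
   S6     S9   S5 
   S7    S10   S7 
   S8    S11   S0 
   S9     S7   S0 
   S10    S4  S10 
   S11   S10   S3 
(> = start, * = accepting)

start=S0 accept=S4 S0-0->S1 S0-1->S0 S1-0->S2 S1-1->S3 S2-0->S4 S2-1->S5 S3-0->S6 S3-1->S3 S4-0->S7 S4-1->S4 S5-0->S8 S5-1->S5 S6-0->S9 S6-1->S5 S7-0->S10 S7-1->S7 S8-0->S11 S8-1->S0 S9-0->S7 S9-1->S0 S10-0->S4 S10-1->S10 S11-0->S10 S11-1->S3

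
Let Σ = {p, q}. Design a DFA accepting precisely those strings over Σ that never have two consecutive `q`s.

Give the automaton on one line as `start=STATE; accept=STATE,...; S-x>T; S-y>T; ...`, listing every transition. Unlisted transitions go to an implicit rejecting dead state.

Track partial matches of the forbidden pattern `qq`. State s2 is a dead state reached once `qq` has occurred; every other state accepts. s0 means no part of `qq` is currently matched.
        p   q  
>* s0   s0  s1 
 * s1   s0  s2 
   s2   s2  s2 
(> = start, * = accepting)

start=s0; accept=s0,s1; s0-p>s0; s0-q>s1; s1-p>s0; s1-q>s2; s2-p>s2; s2-q>s2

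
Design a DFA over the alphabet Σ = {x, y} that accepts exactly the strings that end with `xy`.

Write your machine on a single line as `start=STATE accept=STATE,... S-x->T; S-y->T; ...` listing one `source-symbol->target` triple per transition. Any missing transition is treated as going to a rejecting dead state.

start=S0; accept=S2; S0-x->S1; S0-y->S0; S1-x->S1; S1-y->S2; S2-x->S1; S2-y->S0

Remember how much of `xy` the current input suffix matches. State S0 means no match yet; S1 means the last symbol is `x`; S2 means the last 2 symbols are `xy`. Only S2 accepts. On a mismatch, fall back to the longest proper suffix that is still a prefix of `xy`.
3 states suffice.
        x   y  
>  S0   S1  S0 
   S1   S1  S2 
 * S2   S1  S0 
(> = start, * = accepting)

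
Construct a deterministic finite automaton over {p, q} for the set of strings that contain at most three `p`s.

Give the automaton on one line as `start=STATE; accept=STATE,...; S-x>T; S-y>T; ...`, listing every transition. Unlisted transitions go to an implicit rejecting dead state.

Only the number of `p`s matters, and only up to 4. Make a chain S0 → S1 → S2 → S3 → S4 advanced by each `p` (with S4 absorbing); every other symbol self-loops. The accepting set is {S0, S1, S2, S3}.
A 5-state machine:
        p   q  
>* S0   S1  S0 
 * S1   S2  S1 
 * S2   S3  S2 
 * S3   S4  S3 
   S4   S4  S4 
(> = start, * = accepting)

start=S0; accept=S0,S1,S2,S3; S0-p>S1; S0-q>S0; S1-p>S2; S1-q>S1; S2-p>S3; S2-q>S2; S3-p>S4; S3-q>S3; S4-p>S4; S4-q>S4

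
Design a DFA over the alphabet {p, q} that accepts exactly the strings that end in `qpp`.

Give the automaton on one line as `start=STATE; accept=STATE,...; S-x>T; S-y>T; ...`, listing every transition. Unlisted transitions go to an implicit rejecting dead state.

start=S0; accept=S3; S0-p>S0; S0-q>S1; S1-p>S2; S1-q>S1; S2-p>S3; S2-q>S1; S3-p>S0; S3-q>S1

Let each state record the length of the longest suffix of the input read so far that is also a prefix of `qpp`. S1 means the last symbol is `q`; S2 means the last 2 symbols are `qp`; S3 means the last 3 symbols are `qpp`. Accept only at S3, where the string currently ends in `qpp`.
With 4 states:
        p   q  
>  S0   S0  S1 
   S1   S2  S1 
   S2   S3  S1 
 * S3   S0  S1 
(> = start, * = accepting)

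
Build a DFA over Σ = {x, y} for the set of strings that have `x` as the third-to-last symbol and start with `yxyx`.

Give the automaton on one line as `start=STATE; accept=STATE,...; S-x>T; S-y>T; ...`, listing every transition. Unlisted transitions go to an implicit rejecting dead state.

start=q0; accept=q5,q8,q9,q10; q0-x>q1; q0-y>q2; q1-x>q1; q1-y>q1; q2-x>q3; q2-y>q1; q3-x>q1; q3-y>q4; q4-x>q5; q4-y>q1; q5-x>q6; q5-y>q7; q6-x>q8; q6-y>q9; q7-x>q5; q7-y>q10; q8-x>q8; q8-y>q9; q9-x>q5; q9-y>q10; q10-x>q11; q10-y>q12; q11-x>q6; q11-y>q7; q12-x>q11; q12-y>q12

Build one automaton per condition and run them in lockstep. One (15 states) tracks the last 3 symbols read; the other (6 states) tracks whether the input so far still matches the prefix `yxyx`. Each combined state is a pair, one component from each; accept when both components accept. Equivalent product states are then merged.
A 13-state machine:
          x    y  
>  q0     q1   q2 
   q1     q1   q1 
   q2     q3   q1 
   q3     q1   q4 
   q4     q5   q1 
 * q5     q6   q7 
   q6     q8   q9 
   q7     q5  q10 
 * q8     q8   q9 
 * q9     q5  q10 
 * q10   q11  q12 
   q11    q6   q7 
   q12   q11  q12 
(> = start, * = accepting)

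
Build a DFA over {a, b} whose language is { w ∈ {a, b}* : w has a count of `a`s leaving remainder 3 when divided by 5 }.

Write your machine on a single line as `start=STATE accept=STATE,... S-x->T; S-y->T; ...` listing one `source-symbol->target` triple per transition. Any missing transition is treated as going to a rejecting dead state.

Keep the running count of `a`s modulo 5: each `a` advances along the cycle s0 → s1 → s2 → s3 → s4 → s0 while other symbols loop. Accept at s3.
5 states suffice.
        a   b  
>  s0   s1  s0 
   s1   s2  s1 
   s2   s3  s2 
 * s3   s4  s3 
   s4   s0  s4 
(> = start, * = accepting)

start=s0; accept=s3; s0-a->s1; s0-b->s0; s1-a->s2; s1-b->s1; s2-a->s3; s2-b->s2; s3-a->s4; s3-b->s3; s4-a->s0; s4-b->s4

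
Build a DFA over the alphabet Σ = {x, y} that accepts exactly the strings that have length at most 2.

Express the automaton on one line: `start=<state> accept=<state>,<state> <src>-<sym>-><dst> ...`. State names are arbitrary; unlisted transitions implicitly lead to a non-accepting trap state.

Count input length up to 3: every symbol moves from s0 toward s3, which means 'more than 2' and absorbs. Accept from {s0, s1, s2}.
With 4 states:
        x   y  
>* s0   s1  s1 
 * s1   s2  s2 
 * s2   s3  s3 
   s3   s3  s3 
(> = start, * = accepting)

start=s0 accept=s0,s1,s2 s0-x->s1 s0-y->s1 s1-x->s2 s1-y->s2 s2-x->s3 s2-y->s3 s3-x->s3 s3-y->s3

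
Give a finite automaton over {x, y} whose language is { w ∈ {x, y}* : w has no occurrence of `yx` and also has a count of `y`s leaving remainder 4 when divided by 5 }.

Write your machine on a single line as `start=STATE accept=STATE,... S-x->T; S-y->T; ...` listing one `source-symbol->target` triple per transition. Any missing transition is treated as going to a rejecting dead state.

start=A; accept=F; A-x->A; A-y->B; B-x->C; B-y->D; C-x->C; C-y->C; D-x->C; D-y->E; E-x->C; E-y->F; F-x->C; F-y->G; G-x->C; G-y->B

Run two small machines in parallel and take their product. One (3 states) tracks partial matches of the forbidden pattern `yx`; the other (5 states) tracks the count of `y`s modulo 5. Each combined state is a pair, one component from each; accept when both components accept. After merging equivalent states the machine shrinks.
7 states suffice.
       x  y 
>  A   A  B 
   B   C  D 
   C   C  C 
   D   C  E 
   E   C  F 
 * F   C  G 
   G   C  B 
(> = start, * = accepting)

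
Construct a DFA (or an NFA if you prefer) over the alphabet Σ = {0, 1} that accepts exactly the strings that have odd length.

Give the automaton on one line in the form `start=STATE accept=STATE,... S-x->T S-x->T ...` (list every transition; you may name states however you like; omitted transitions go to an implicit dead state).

Only the length mod 2 matters, so use a 2-cycle: from any state, every input symbol moves to the next state, wrapping q1 back to q0. Mark q1 accepting.
        0   1  
>  q0   q1  q1 
 * q1   q0  q0 
(> = start, * = accepting)

start=q0 accept=q1 q0-0->q1 q0-1->q1 q1-0->q0 q1-1->q0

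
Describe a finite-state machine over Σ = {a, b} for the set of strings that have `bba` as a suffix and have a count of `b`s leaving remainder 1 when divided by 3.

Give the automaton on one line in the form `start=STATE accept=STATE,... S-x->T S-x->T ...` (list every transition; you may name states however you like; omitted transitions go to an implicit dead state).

Run two small machines in parallel and take their product. One (4 states) tracks how much of the suffix `bba` has currently been matched; the other (3 states) tracks the count of `b`s modulo 3. Each combined state is a pair, one component from each; accept when both components accept. Equivalent product states are then merged.
With 6 states:
        a   b  
>  S0   S0  S1 
   S1   S1  S2 
   S2   S2  S3 
   S3   S0  S4 
   S4   S5  S2 
 * S5   S1  S2 
(> = start, * = accepting)

start=S0 accept=S5 S0-a->S0 S0-b->S1 S1-a->S1 S1-b->S2 S2-a->S2 S2-b->S3 S3-a->S0 S3-b->S4 S4-a->S5 S4-b->S2 S5-a->S1 S5-b->S2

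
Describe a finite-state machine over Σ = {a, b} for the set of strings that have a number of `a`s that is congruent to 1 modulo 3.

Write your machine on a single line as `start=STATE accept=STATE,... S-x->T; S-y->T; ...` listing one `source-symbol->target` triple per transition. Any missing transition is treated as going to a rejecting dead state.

start=s0; accept=s1; s0-a->s1; s0-b->s0; s1-a->s2; s1-b->s1; s2-a->s0; s2-b->s2

The only thing that matters is how many `a`s have appeared, reduced mod 3. Use one state per residue: s0 for 0, …, s2 for 2. Reading `a` moves to the next residue; anything else stays put. s1 is accepting.
A 3-state machine:
        a   b  
>  s0   s1  s0 
 * s1   s2  s1 
   s2   s0  s2 
(> = start, * = accepting)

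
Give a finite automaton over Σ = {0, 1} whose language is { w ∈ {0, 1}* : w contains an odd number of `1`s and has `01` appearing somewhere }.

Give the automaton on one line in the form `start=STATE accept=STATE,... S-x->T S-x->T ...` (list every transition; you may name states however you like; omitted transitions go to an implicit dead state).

Build one automaton per condition and run them in lockstep. One (2 states) tracks the count of `1`s modulo 2; the other (3 states) tracks whether and how much of `01` has been seen. Each combined state is a pair, one component from each; accept when both components accept. Equivalent product states are then merged.
        0   1  
>  S0   S1  S2 
   S1   S1  S3 
   S2   S4  S0 
 * S3   S3  S1 
   S4   S4  S1 
(> = start, * = accepting)

start=S0 accept=S3 S0-0->S1 S0-1->S2 S1-0->S1 S1-1->S3 S2-0->S4 S2-1->S0 S3-0->S3 S3-1->S1 S4-0->S4 S4-1->S1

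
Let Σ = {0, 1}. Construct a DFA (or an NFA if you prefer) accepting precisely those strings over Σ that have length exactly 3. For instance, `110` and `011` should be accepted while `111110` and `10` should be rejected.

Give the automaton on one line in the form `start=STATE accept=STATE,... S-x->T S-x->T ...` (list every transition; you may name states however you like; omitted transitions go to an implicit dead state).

Count input length up to 4: every symbol moves from A toward E, which means 'more than 3' and absorbs. Accept from {D}.
       0  1 
>  A   B  B 
   B   C  C 
   C   D  D 
 * D   E  E 
   E   E  E 
(> = start, * = accepting)

start=A accept=D A-0->B A-1->B B-0->C B-1->C C-0->D C-1->D D-0->E D-1->E E-0->E E-1->E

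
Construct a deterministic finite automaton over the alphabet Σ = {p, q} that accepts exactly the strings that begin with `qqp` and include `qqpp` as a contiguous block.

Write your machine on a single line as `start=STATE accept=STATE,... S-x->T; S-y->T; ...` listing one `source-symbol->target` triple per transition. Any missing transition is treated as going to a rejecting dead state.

Handle the two conditions separately and then intersect. The first has 5 states tracking whether the input so far still matches the prefix `qqp`; the second has 5 states tracking whether and how much of `qqpp` has been seen. A product state is a pair (one from each), accepting exactly when both do. Minimizing collapses redundant product states.
        p   q  
>  S0   S1  S2 
   S1   S1  S1 
   S2   S1  S3 
   S3   S4  S1 
   S4   S5  S6 
 * S5   S5  S5 
   S6   S7  S8 
   S7   S7  S6 
   S8   S4  S8 
(> = start, * = accepting)

start=S0; accept=S5; S0-p->S1; S0-q->S2; S1-p->S1; S1-q->S1; S2-p->S1; S2-q->S3; S3-p->S4; S3-q->S1; S4-p->S5; S4-q->S6; S5-p->S5; S5-q->S5; S6-p->S7; S6-q->S8; S7-p->S7; S7-q->S6; S8-p->S4; S8-q->S8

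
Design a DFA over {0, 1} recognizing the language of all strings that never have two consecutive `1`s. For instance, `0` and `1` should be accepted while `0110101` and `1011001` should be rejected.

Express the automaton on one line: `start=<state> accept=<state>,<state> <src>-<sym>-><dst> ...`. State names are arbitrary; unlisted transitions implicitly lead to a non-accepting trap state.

start=A accept=A,B A-0->A A-1->B B-0->A B-1->C C-0->C C-1->C

This is the complement of 'contains `11`'. Use the same substring-matching states — A through C holding how much of `11` has just been matched — but flip the accepting set: everything except the trap C accepts.
A 3-state machine:
       0  1 
>* A   A  B 
 * B   A  C 
   C   C  C 
(> = start, * = accepting)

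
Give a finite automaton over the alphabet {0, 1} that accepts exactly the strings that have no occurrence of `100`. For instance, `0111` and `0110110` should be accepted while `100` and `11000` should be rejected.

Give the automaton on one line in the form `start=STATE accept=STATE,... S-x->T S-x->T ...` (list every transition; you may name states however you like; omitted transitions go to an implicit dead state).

Track partial matches of the forbidden pattern `100`. State D is a dead state reached once `100` has occurred; every other state accepts. A means no part of `100` is currently matched.
4 states suffice.
       0  1 
>* A   A  B 
 * B   C  B 
 * C   D  B 
   D   D  D 
(> = start, * = accepting)

start=A accept=A,B,C A-0->A A-1->B B-0->C B-1->B C-0->D C-1->B D-0->D D-1->D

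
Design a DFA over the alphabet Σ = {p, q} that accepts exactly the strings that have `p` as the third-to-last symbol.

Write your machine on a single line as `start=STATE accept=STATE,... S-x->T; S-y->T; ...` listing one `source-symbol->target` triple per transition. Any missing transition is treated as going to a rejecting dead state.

Because acceptance depends on a position counted from the end, the machine has to buffer the most recent 3 symbols. Make each state the string of the last up-to-3 symbols read; on input `x` shift the window left and append `x`. Accept when the buffered window has length 3 and begins with `p`.
15 states suffice.
       p  q 
>  A   B  C 
   B   D  E 
   C   F  G 
   D   H  I 
   E   J  K 
   F   L  M 
   G   N  O 
 * H   H  I 
 * I   J  K 
 * J   L  M 
 * K   N  O 
   L   H  I 
   M   J  K 
   N   L  M 
   O   N  O 
(> = start, * = accepting)

start=A; accept=H,I,J,K; A-p->B; A-q->C; B-p->D; B-q->E; C-p->F; C-q->G; D-p->H; D-q->I; E-p->J; E-q->K; F-p->L; F-q->M; G-p->N; G-q->O; H-p->H; H-q->I; I-p->J; I-q->K; J-p->L; J-q->M; K-p->N; K-q->O; L-p->H; L-q->I; M-p->J; M-q->K; N-p->L; N-q->M; O-p->N; O-q->O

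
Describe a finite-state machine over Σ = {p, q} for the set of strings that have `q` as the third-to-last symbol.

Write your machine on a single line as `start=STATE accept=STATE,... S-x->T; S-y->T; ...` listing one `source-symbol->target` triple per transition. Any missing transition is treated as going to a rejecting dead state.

A DFA must remember the last 3 symbols (since which symbol is third-to-last isn't known until the input ends). Use one state per possible window of the last ≤3 symbols; accept from those whose window starts with `q`.
With 15 states:
       p  q 
>  A   B  C 
   B   D  E 
   C   F  G 
   D   H  I 
   E   J  K 
   F   L  M 
   G   N  O 
   H   H  I 
   I   J  K 
   J   L  M 
   K   N  O 
 * L   H  I 
 * M   J  K 
 * N   L  M 
 * O   N  O 
(> = start, * = accepting)

start=A; accept=L,M,N,O; A-p->B; A-q->C; B-p->D; B-q->E; C-p->F; C-q->G; D-p->H; D-q->I; E-p->J; E-q->K; F-p->L; F-q->M; G-p->N; G-q->O; H-p->H; H-q->I; I-p->J; I-q->K; J-p->L; J-q->M; K-p->N; K-q->O; L-p->H; L-q->I; M-p->J; M-q->K; N-p->L; N-q->M; O-p->N; O-q->O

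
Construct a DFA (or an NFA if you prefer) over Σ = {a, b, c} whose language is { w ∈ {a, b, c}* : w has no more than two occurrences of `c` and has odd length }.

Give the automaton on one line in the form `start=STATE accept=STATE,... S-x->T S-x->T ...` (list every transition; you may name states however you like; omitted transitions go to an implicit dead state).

Handle the two conditions separately and then intersect. The first has 4 states tracking the count of `c`s, saturating at 3; the second has 2 states tracking the input length modulo 2. A product state is a pair (one from each), accepting exactly when both do. After merging equivalent states the machine shrinks.
With 7 states:
        a   b   c  
>  S0   S1  S1  S2 
 * S1   S0  S0  S3 
 * S2   S3  S3  S4 
   S3   S2  S2  S5 
   S4   S5  S5  S6 
 * S5   S4  S4  S6 
   S6   S6  S6  S6 
(> = start, * = accepting)

start=S0 accept=S1,S2,S5 S0-a->S1 S0-b->S1 S0-c->S2 S1-a->S0 S1-b->S0 S1-c->S3 S2-a->S3 S2-b->S3 S2-c->S4 S3-a->S2 S3-b->S2 S3-c->S5 S4-a->S5 S4-b->S5 S4-c->S6 S5-a->S4 S5-b->S4 S5-c->S6 S6-a->S6 S6-b->S6 S6-c->S6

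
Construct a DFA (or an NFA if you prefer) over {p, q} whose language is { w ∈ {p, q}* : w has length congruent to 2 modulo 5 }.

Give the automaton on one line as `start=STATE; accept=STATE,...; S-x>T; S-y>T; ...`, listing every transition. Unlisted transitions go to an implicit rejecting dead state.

start=S0; accept=S2; S0-p>S1; S0-q>S1; S1-p>S2; S1-q>S2; S2-p>S3; S2-q>S3; S3-p>S4; S3-q>S4; S4-p>S0; S4-q>S0

Only the length mod 5 matters, so use a 5-cycle: from any state, every input symbol moves to the next state, wrapping S4 back to S0. Mark S2 accepting.
A 5-state machine:
        p   q  
>  S0   S1  S1 
   S1   S2  S2 
 * S2   S3  S3 
   S3   S4  S4 
   S4   S0  S0 
(> = start, * = accepting)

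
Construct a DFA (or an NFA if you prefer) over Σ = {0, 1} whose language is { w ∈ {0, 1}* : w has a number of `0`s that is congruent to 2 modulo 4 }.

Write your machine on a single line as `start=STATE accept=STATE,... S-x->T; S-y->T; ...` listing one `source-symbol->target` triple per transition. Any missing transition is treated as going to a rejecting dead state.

start=S0; accept=S2; S0-0->S1; S0-1->S0; S1-0->S2; S1-1->S1; S2-0->S3; S2-1->S2; S3-0->S0; S3-1->S3

The only thing that matters is how many `0`s have appeared, reduced mod 4. Use one state per residue: S0 for 0, …, S3 for 3. Reading `0` moves to the next residue; anything else stays put. S2 is accepting.
With 4 states:
        0   1  
>  S0   S1  S0 
   S1   S2  S1 
 * S2   S3  S2 
   S3   S0  S3 
(> = start, * = accepting)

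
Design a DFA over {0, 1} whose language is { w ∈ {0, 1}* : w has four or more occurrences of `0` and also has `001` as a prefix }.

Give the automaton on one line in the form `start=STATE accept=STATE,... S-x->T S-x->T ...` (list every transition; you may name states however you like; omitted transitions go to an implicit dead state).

start=S0 accept=S11,S12 S0-0->S1 S0-1->S2 S1-0->S3 S1-1->S4 S2-0->S4 S2-1->S2 S3-0->S5 S3-1->S6 S4-0->S7 S4-1->S4 S5-0->S8 S5-1->S5 S6-0->S9 S6-1->S6 S7-0->S5 S7-1->S7 S8-0->S10 S8-1->S8 S9-0->S11 S9-1->S9 S10-0->S10 S10-1->S10 S11-0->S12 S11-1->S11 S12-0->S12 S12-1->S12

Run two small machines in parallel and take their product. The first has 6 states tracking the count of `0`s, saturating at 5; the second has 5 states tracking whether the input so far still matches the prefix `001`. A product state is a pair (one from each), accepting exactly when both do.
A 13-state machine:
          0    1  
>  S0     S1   S2 
   S1     S3   S4 
   S2     S4   S2 
   S3     S5   S6 
   S4     S7   S4 
   S5     S8   S5 
   S6     S9   S6 
   S7     S5   S7 
   S8    S10   S8 
   S9    S11   S9 
   S10   S10  S10 
 * S11   S12  S11 
 * S12   S12  S12 
(> = start, * = accepting)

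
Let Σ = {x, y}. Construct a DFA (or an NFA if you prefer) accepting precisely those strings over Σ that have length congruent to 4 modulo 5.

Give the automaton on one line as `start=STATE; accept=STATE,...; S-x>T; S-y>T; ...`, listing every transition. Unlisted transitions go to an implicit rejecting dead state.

Only the length mod 5 matters, so use a 5-cycle: from any state, every input symbol moves to the next state, wrapping q4 back to q0. Mark q4 accepting.
With 5 states:
        x   y  
>  q0   q1  q1 
   q1   q2  q2 
   q2   q3  q3 
   q3   q4  q4 
 * q4   q0  q0 
(> = start, * = accepting)

start=q0; accept=q4; q0-x>q1; q0-y>q1; q1-x>q2; q1-y>q2; q2-x>q3; q2-y>q3; q3-x>q4; q3-y>q4; q4-x>q0; q4-y>q0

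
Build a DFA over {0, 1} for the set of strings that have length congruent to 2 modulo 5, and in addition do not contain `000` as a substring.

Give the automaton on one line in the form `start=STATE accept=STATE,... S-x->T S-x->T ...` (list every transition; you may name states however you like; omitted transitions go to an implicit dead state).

start=q0 accept=q3,q4,q5 q0-0->q1 q0-1->q2 q1-0->q3 q1-1->q4 q2-0->q5 q2-1->q4 q3-0->q6 q3-1->q7 q4-0->q8 q4-1->q7 q5-0->q9 q5-1->q7 q6-0->q10 q6-1->q10 q7-0->q11 q7-1->q12 q8-0->q13 q8-1->q12 q9-0->q10 q9-1->q12 q10-0->q14 q10-1->q14 q11-0->q15 q11-1->q0 q12-0->q16 q12-1->q0 q13-0->q14 q13-1->q0 q14-0->q17 q14-1->q17 q15-0->q17 q15-1->q2 q16-0->q18 q16-1->q2 q17-0->q19 q17-1->q19 q18-0->q19 q18-1->q4 q19-0->q6 q19-1->q6

Run two small machines in parallel and take their product. The first has 5 states tracking the input length modulo 5; the second has 4 states tracking partial matches of the forbidden pattern `000`. A product state is a pair (one from each), accepting exactly when both do.
A 20-state machine:
          0    1  
>  q0     q1   q2 
   q1     q3   q4 
   q2     q5   q4 
 * q3     q6   q7 
 * q4     q8   q7 
 * q5     q9   q7 
   q6    q10  q10 
   q7    q11  q12 
   q8    q13  q12 
   q9    q10  q12 
   q10   q14  q14 
   q11   q15   q0 
   q12   q16   q0 
   q13   q14   q0 
   q14   q17  q17 
   q15   q17   q2 
   q16   q18   q2 
   q17   q19  q19 
   q18   q19   q4 
   q19    q6   q6 
(> = start, * = accepting)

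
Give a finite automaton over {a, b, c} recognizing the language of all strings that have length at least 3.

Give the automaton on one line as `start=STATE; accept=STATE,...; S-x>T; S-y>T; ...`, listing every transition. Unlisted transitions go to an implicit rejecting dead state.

We only need to distinguish lengths 0, 1, …, 3, and '>3'. Chain q0 → q1 → q2 → q3 → q4 on every symbol, with q4 looping. Accepting states: {q3, q4}.
With 5 states:
        a   b   c  
>  q0   q1  q1  q1 
   q1   q2  q2  q2 
   q2   q3  q3  q3 
 * q3   q4  q4  q4 
 * q4   q4  q4  q4 
(> = start, * = accepting)

start=q0; accept=q3,q4; q0-a>q1; q0-b>q1; q0-c>q1; q1-a>q2; q1-b>q2; q1-c>q2; q2-a>q3; q2-b>q3; q2-c>q3; q3-a>q4; q3-b>q4; q3-c>q4; q4-a>q4; q4-b>q4; q4-c>q4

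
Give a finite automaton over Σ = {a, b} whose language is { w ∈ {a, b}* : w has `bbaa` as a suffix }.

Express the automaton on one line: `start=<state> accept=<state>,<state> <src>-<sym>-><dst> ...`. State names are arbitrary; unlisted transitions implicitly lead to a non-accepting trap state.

Remember how much of `bbaa` the current input suffix matches. State q0 means no match yet; q1 means the last symbol is `b`; q2 means the last 2 symbols are `bb`; q3 means the last 3 symbols are `bba`; q4 means the last 4 symbols are `bbaa`. Only q4 accepts. On a mismatch, fall back to the longest proper suffix that is still a prefix of `bbaa`.
With 5 states:
        a   b  
>  q0   q0  q1 
   q1   q0  q2 
   q2   q3  q2 
   q3   q4  q1 
 * q4   q0  q1 
(> = start, * = accepting)

start=q0 accept=q4 q0-a->q0 q0-b->q1 q1-a->q0 q1-b->q2 q2-a->q3 q2-b->q2 q3-a->q4 q3-b->q1 q4-a->q0 q4-b->q1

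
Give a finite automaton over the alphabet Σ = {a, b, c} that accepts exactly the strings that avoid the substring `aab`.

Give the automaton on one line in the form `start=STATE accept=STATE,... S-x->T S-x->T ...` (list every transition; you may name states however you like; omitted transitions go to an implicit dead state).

Track partial matches of the forbidden pattern `aab`. State q3 is a dead state reached once `aab` has occurred; every other state accepts. q0 means no part of `aab` is currently matched.
A 4-state machine:
        a   b   c  
>* q0   q1  q0  q0 
 * q1   q2  q0  q0 
 * q2   q2  q3  q0 
   q3   q3  q3  q3 
(> = start, * = accepting)

start=q0 accept=q0,q1,q2 q0-a->q1 q0-b->q0 q0-c->q0 q1-a->q2 q1-b->q0 q1-c->q0 q2-a->q2 q2-b->q3 q2-c->q0 q3-a->q3 q3-b->q3 q3-c->q3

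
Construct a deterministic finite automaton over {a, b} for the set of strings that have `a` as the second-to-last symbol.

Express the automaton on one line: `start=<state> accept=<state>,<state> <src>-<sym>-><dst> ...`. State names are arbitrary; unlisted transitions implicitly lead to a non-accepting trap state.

start=q0 accept=q3,q4 q0-a->q1 q0-b->q2 q1-a->q3 q1-b->q4 q2-a->q5 q2-b->q6 q3-a->q3 q3-b->q4 q4-a->q5 q4-b->q6 q5-a->q3 q5-b->q4 q6-a->q5 q6-b->q6

Because acceptance depends on a position counted from the end, the machine has to buffer the most recent 2 symbols. Make each state the string of the last up-to-2 symbols read; on input `x` shift the window left and append `x`. Accept when the buffered window has length 2 and begins with `a`.
A 7-state machine:
        a   b  
>  q0   q1  q2 
   q1   q3  q4 
   q2   q5  q6 
 * q3   q3  q4 
 * q4   q5  q6 
   q5   q3  q4 
   q6   q5  q6 
(> = start, * = accepting)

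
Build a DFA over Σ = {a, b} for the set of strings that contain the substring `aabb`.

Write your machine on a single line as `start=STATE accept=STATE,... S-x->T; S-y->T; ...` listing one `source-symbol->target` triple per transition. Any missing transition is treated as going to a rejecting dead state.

States S0..S3 record the length of the longest prefix of `aabb` that matches the current input suffix. Reaching S4 means `aabb` has been seen, and we stay there forever. Accept from S4.
        a   b  
>  S0   S1  S0 
   S1   S2  S0 
   S2   S2  S3 
   S3   S1  S4 
 * S4   S4  S4 
(> = start, * = accepting)

start=S0; accept=S4; S0-a->S1; S0-b->S0; S1-a->S2; S1-b->S0; S2-a->S2; S2-b->S3; S3-a->S1; S3-b->S4; S4-a->S4; S4-b->S4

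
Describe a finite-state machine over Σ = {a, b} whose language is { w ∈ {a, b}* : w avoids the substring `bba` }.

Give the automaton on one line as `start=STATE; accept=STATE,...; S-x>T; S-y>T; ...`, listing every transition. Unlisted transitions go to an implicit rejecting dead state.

start=S0; accept=S0,S1,S2; S0-a>S0; S0-b>S1; S1-a>S0; S1-b>S2; S2-a>S3; S2-b>S2; S3-a>S3; S3-b>S3

Track partial matches of the forbidden pattern `bba`. State S3 is a dead state reached once `bba` has occurred; every other state accepts. S0 means no part of `bba` is currently matched.
4 states suffice.
        a   b  
>* S0   S0  S1 
 * S1   S0  S2 
 * S2   S3  S2 
   S3   S3  S3 
(> = start, * = accepting)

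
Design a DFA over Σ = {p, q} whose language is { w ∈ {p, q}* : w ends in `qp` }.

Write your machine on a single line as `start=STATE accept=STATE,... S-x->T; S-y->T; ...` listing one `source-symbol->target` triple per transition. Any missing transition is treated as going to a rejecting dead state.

start=A; accept=C; A-p->A; A-q->B; B-p->C; B-q->B; C-p->A; C-q->B

Let each state record the length of the longest suffix of the input read so far that is also a prefix of `qp`. B means the last symbol is `q`; C means the last 2 symbols are `qp`. Accept only at C, where the string currently ends in `qp`.
A 3-state machine:
       p  q 
>  A   A  B 
   B   C  B 
 * C   A  B 
(> = start, * = accepting)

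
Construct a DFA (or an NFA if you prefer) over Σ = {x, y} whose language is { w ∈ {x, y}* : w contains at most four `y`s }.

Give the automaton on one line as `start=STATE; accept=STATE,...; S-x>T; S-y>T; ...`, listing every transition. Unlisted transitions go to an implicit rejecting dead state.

Count `y`s, saturating at 5: states q0 through q4 mean 0 through 4 `y`s seen; q5 means more than 4. Each `y` increments (capped at q5); other symbols loop. Accept from {q0, q1, q2, q3, q4}.
        x   y  
>* q0   q0  q1 
 * q1   q1  q2 
 * q2   q2  q3 
 * q3   q3  q4 
 * q4   q4  q5 
   q5   q5  q5 
(> = start, * = accepting)

start=q0; accept=q0,q1,q2,q3,q4; q0-x>q0; q0-y>q1; q1-x>q1; q1-y>q2; q2-x>q2; q2-y>q3; q3-x>q3; q3-y>q4; q4-x>q4; q4-y>q5; q5-x>q5; q5-y>q5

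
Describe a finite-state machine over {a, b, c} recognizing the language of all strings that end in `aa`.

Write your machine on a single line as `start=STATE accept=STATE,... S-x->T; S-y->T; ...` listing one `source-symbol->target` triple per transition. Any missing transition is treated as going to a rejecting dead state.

start=S0; accept=S2; S0-a->S1; S0-b->S0; S0-c->S0; S1-a->S2; S1-b->S0; S1-c->S0; S2-a->S2; S2-b->S0; S2-c->S0

Remember how much of `aa` the current input suffix matches. State S0 means no match yet; S1 means the last symbol is `a`; S2 means the last 2 symbols are `aa`. Only S2 accepts. On a mismatch, fall back to the longest proper suffix that is still a prefix of `aa`.
3 states suffice.
        a   b   c  
>  S0   S1  S0  S0 
   S1   S2  S0  S0 
 * S2   S2  S0  S0 
(> = start, * = accepting)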